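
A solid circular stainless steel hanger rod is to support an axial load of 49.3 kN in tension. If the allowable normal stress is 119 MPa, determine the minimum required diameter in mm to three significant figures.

Required area A ≥ P/σ_allow = 49300/119 = 414.3 mm².
For a solid circular section, d ≥ √(4A/π) = 22.97 mm.

23.0 mm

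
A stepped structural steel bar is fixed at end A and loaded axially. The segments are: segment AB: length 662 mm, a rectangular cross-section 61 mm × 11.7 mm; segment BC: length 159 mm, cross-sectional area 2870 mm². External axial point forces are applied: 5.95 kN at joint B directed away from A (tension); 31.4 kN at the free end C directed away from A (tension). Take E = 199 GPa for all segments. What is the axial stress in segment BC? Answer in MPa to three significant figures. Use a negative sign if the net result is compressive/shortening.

Internal axial forces (sectioning from the free end, tension +): N_BC = 31.4 kN, N_AB = 37.35 kN.
σ_BC = N_BC/A_BC = 31400/2870 = 10.94 MPa.

10.9 MPa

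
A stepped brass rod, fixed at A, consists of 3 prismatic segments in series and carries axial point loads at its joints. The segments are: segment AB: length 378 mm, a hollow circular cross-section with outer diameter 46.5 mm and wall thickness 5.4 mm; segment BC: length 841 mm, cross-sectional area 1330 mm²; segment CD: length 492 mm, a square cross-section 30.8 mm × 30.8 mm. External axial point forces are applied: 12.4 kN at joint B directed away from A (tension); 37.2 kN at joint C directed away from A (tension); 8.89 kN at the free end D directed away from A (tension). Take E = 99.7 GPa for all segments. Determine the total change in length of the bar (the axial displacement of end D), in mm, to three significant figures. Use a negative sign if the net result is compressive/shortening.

Internal axial forces (sectioning from the free end, tension +): N_CD = 8.89 kN, N_BC = 46.09 kN, N_AB = 58.49 kN.
A_AB = 697.2 mm².
A_CD = 948.6 mm².
δ_AB = 58490·378/(697.2·99700) = 0.318 mm
δ_BC = 46090·841/(1330·99700) = 0.2923 mm
δ_CD = 8890·492/(948.6·99700) = 0.04625 mm
δ = Σδ_i = 0.6566 mm.

0.657 mm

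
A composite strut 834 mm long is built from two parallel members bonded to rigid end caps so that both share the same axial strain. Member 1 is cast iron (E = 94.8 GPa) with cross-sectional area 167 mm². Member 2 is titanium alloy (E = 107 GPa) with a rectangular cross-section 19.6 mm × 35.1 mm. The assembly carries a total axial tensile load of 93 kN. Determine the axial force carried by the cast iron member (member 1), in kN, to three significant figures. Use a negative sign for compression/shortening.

16.5 kN

A_2 = 688 mm².
Equal strain + equilibrium ⇒ each member carries load in proportion to AE: A₁E₁ = 15830000 N, A₂E₂ = 73610000 N, ΣAE = 89440000 N.
F₁ = P·A₁E₁/ΣAE = 93000·15830000/89440000 = 16460 N.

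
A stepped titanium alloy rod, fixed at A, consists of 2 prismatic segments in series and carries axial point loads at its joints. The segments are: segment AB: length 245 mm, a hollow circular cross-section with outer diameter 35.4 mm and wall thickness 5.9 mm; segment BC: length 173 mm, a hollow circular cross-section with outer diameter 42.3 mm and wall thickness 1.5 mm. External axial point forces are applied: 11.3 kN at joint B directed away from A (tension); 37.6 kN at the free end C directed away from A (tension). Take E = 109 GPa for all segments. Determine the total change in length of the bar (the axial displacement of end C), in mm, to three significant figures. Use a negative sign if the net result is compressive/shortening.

0.511 mm

Internal axial forces (sectioning from the free end, tension +): N_BC = 37.6 kN, N_AB = 48.9 kN.
A_AB = 546.8 mm².
A_BC = 192.3 mm².
δ_AB = 48900·245/(546.8·109000) = 0.201 mm
δ_BC = 37600·173/(192.3·109000) = 0.3104 mm
δ = Σδ_i = 0.5114 mm.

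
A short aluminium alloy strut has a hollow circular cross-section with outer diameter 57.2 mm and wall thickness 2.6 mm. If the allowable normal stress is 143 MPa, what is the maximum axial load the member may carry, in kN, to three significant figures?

A = 446 mm².
P_max = σ_allow · A = 143 · 446 = 63780 N = 63.78 kN.

63.8 kN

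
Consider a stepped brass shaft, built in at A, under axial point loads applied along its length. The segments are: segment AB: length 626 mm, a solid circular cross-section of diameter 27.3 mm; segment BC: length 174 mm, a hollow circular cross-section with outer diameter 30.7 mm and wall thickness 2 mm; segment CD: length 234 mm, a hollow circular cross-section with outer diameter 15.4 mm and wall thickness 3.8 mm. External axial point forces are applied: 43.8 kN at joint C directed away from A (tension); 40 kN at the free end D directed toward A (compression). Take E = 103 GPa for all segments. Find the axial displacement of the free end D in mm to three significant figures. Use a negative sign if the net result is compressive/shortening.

Internal axial forces (sectioning from the free end, tension +): N_CD = -40 kN, N_BC = 3.8 kN, N_AB = 3.8 kN.
A_AB = 585.3 mm².
A_BC = 180.3 mm².
A_CD = 138.5 mm².
δ_AB = 3800·626/(585.3·103000) = 0.03946 mm
δ_BC = 3800·174/(180.3·103000) = 0.0356 mm
δ_CD = -40000·234/(138.5·103000) = -0.6562 mm
δ = Σδ_i = -0.5812 mm.

-0.581 mm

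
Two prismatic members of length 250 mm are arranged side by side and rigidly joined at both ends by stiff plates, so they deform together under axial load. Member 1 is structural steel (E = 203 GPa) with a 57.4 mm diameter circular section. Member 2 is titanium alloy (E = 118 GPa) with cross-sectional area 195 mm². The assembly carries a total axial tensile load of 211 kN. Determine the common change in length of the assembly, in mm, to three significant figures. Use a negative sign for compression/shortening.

0.0962 mm

A_1 = 2588 mm².
Equal strain + equilibrium ⇒ each member carries load in proportion to AE: A₁E₁ = 525300000 N, A₂E₂ = 23010000 N, ΣAE = 548300000 N.
δ = PL/ΣAE = 211000·250/548300000 = 0.0962 mm.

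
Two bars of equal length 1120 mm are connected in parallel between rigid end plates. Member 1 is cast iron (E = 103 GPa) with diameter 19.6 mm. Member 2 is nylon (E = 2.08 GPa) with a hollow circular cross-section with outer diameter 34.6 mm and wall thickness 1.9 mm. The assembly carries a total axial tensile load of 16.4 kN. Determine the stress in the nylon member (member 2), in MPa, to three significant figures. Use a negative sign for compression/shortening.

1.08 MPa

A_1 = 301.7 mm².
A_2 = 195.2 mm².
Equal strain + equilibrium ⇒ each member carries load in proportion to AE: A₁E₁ = 31080000 N, A₂E₂ = 406000 N, ΣAE = 31480000 N.
σ₂ = P·E₂/ΣAE = 16400·2080/31480000 = 1.084 MPa.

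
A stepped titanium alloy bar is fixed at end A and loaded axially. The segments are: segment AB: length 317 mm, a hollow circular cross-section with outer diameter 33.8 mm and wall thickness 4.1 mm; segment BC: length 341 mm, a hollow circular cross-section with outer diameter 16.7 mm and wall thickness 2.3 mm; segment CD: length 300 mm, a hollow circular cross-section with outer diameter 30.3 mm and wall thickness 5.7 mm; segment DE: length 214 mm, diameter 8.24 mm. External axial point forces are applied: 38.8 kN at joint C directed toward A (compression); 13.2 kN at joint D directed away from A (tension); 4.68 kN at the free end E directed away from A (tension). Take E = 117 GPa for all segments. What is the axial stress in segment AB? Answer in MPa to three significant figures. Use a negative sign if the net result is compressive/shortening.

Internal axial forces (sectioning from the free end, tension +): N_DE = 4.68 kN, N_CD = 17.88 kN, N_BC = -20.92 kN, N_AB = -20.92 kN.
A_AB = 382.6 mm².
σ_AB = N_AB/A_AB = -20920/382.6 = -54.69 MPa.

-54.7 MPa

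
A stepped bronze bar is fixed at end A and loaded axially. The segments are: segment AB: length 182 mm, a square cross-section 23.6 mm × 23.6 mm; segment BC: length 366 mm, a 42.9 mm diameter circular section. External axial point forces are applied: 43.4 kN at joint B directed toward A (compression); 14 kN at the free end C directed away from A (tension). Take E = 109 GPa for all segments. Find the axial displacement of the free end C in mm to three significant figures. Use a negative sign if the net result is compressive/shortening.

-0.0556 mm

Internal axial forces (sectioning from the free end, tension +): N_BC = 14 kN, N_AB = -29.4 kN.
A_AB = 557 mm².
A_BC = 1445 mm².
δ_AB = -29400·182/(557·109000) = -0.08814 mm
δ_BC = 14000·366/(1445·109000) = 0.03252 mm
δ = Σδ_i = -0.05562 mm.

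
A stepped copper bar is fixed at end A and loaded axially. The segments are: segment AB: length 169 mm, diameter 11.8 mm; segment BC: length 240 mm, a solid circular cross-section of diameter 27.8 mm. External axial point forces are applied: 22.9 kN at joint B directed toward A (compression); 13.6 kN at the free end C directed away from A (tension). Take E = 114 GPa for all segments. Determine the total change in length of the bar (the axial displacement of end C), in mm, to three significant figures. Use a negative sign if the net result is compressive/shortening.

-0.0789 mm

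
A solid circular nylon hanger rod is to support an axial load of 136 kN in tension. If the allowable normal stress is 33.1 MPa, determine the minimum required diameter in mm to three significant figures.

72.3 mm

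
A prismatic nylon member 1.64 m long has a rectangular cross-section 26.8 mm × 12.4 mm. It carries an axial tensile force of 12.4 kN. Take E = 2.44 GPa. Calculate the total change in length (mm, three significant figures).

25.1 mm

A = 332.3 mm².
δ_mech = NL/(AE) = 12400·1640/(332.3·2440) = 25.08 mm.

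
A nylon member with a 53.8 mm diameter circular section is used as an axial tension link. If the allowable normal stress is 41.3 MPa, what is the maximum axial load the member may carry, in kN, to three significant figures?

A = 2273 mm².
P_max = σ_allow · A = 41.3 · 2273 = 93890 N = 93.89 kN.

93.9 kN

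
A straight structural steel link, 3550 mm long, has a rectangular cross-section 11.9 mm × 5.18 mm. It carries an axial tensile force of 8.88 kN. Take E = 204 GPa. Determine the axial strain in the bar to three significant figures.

7.06e-04

A = 61.64 mm².
σ = N/A = 144.1 MPa; ε = σ/E = 144.1/204000 = 7.062e-04.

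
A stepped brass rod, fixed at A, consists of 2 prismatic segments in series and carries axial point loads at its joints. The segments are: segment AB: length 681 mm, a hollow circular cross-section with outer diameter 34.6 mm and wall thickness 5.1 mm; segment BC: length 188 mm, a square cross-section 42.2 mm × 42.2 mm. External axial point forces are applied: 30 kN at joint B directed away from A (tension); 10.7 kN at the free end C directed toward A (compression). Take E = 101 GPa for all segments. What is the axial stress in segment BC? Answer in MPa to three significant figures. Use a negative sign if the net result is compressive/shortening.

-6.01 MPa

Internal axial forces (sectioning from the free end, tension +): N_BC = -10.7 kN, N_AB = 19.3 kN.
A_BC = 1781 mm².
σ_BC = N_BC/A_BC = -10700/1781 = -6.008 MPa.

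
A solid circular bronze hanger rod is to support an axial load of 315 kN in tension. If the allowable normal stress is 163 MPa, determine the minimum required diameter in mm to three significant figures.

Required area A ≥ P/σ_allow = 315000/163 = 1933 mm².
For a solid circular section, d ≥ √(4A/π) = 49.6 mm.

49.6 mm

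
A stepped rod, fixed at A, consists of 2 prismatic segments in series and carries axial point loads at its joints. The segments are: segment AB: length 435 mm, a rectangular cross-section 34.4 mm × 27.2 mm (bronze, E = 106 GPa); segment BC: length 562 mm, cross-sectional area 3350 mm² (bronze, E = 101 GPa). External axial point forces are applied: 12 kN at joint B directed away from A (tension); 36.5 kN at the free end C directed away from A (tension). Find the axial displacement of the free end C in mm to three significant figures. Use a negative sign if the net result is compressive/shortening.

Internal axial forces (sectioning from the free end, tension +): N_BC = 36.5 kN, N_AB = 48.5 kN.
A_AB = 935.7 mm².
δ_AB = 48500·435/(935.7·106000) = 0.2127 mm
δ_BC = 36500·562/(3350·101000) = 0.06063 mm
δ = Σδ_i = 0.2733 mm.

0.273 mm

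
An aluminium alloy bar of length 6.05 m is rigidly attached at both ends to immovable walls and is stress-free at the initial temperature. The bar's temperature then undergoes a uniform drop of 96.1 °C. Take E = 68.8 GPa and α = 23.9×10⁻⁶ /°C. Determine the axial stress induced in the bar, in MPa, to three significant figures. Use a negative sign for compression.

158 MPa

Free thermal expansion αLΔT = 23.9e-6 · 6050 · -96.1 = -13.9 mm.
The walls impose strain ε = −(-13.9)/6050 = 2.2968e-03; σ = Eε = 68800 · 2.2968e-03 = 158 MPa.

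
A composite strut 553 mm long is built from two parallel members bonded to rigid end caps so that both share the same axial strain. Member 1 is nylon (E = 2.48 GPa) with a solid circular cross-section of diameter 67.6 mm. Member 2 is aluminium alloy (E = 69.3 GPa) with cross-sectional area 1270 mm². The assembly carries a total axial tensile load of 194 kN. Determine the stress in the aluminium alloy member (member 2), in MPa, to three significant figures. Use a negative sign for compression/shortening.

139 MPa

A_1 = 3589 mm².
Equal strain + equilibrium ⇒ each member carries load in proportion to AE: A₁E₁ = 8901000 N, A₂E₂ = 88010000 N, ΣAE = 96910000 N.
σ₂ = P·E₂/ΣAE = 194000·69300/96910000 = 138.7 MPa.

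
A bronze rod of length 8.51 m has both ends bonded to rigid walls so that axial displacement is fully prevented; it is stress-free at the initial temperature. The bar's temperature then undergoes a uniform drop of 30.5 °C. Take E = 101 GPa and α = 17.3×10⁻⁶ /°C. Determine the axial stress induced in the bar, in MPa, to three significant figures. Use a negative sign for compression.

53.3 MPa

Free thermal expansion αLΔT = 17.3e-6 · 8510 · -30.5 = -4.49 mm.
The walls impose strain ε = −(-4.49)/8510 = 5.2765e-04; σ = Eε = 101000 · 5.2765e-04 = 53.29 MPa.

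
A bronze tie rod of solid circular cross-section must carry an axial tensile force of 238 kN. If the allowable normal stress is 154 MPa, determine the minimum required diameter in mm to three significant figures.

44.4 mm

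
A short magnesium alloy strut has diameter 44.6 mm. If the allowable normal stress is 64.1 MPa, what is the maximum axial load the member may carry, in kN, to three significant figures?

100 kN

A = 1562 mm².
P_max = σ_allow · A = 64.1 · 1562 = 100100 N = 100.1 kN.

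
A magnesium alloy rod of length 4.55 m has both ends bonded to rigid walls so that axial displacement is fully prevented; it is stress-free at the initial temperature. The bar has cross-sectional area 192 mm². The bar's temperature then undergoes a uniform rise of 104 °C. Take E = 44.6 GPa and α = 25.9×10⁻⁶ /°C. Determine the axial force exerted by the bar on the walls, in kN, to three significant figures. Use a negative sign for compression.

Free thermal expansion αLΔT = 25.9e-6 · 4550 · 104 = 12.26 mm.
The walls impose strain ε = −(12.26)/4550 = -2.6936e-03; σ = Eε = 44600 · -2.6936e-03 = -120.1 MPa.
Wall reaction R = σ·A = -120.1·192 = -23070 N = -23.07 kN.

-23.1 kN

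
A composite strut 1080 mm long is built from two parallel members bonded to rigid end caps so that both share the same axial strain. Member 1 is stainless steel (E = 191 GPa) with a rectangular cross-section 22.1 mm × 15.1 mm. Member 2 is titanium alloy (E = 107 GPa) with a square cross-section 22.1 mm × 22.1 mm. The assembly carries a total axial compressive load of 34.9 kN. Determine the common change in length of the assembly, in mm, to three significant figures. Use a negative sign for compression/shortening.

A_1 = 333.7 mm².
A_2 = 488.4 mm².
Equal strain + equilibrium ⇒ each member carries load in proportion to AE: A₁E₁ = 63740000 N, A₂E₂ = 52260000 N, ΣAE = 116000000 N.
δ = PL/ΣAE = -34900·1080/116000000 = -0.3249 mm.

-0.325 mm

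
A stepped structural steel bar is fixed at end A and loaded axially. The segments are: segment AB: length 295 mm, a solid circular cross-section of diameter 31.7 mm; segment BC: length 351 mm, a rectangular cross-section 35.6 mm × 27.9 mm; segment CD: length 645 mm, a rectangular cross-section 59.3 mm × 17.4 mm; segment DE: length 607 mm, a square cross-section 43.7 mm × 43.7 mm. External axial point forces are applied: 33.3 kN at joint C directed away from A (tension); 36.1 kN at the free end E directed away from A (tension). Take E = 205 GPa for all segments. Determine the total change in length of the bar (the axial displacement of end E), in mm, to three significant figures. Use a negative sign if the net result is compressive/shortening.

Internal axial forces (sectioning from the free end, tension +): N_DE = 36.1 kN, N_CD = 36.1 kN, N_BC = 69.4 kN, N_AB = 69.4 kN.
A_AB = 789.2 mm².
A_BC = 993.2 mm².
A_CD = 1032 mm².
A_DE = 1910 mm².
δ_AB = 69400·295/(789.2·205000) = 0.1265 mm
δ_BC = 69400·351/(993.2·205000) = 0.1196 mm
δ_CD = 36100·645/(1032·205000) = 0.1101 mm
δ_DE = 36100·607/(1910·205000) = 0.05597 mm
δ = Σδ_i = 0.4122 mm.

0.412 mm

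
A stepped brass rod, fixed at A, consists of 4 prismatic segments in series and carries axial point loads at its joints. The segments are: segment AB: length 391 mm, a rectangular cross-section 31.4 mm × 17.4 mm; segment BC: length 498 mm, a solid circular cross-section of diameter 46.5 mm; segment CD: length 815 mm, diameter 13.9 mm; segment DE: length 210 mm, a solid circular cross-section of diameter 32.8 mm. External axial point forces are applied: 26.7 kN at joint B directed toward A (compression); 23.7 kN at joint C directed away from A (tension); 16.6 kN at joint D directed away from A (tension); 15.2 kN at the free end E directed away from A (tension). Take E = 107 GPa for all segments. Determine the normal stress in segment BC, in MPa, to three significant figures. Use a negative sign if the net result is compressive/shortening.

Internal axial forces (sectioning from the free end, tension +): N_DE = 15.2 kN, N_CD = 31.8 kN, N_BC = 55.5 kN, N_AB = 28.8 kN.
A_BC = 1698 mm².
σ_BC = N_BC/A_BC = 55500/1698 = 32.68 MPa.

32.7 MPa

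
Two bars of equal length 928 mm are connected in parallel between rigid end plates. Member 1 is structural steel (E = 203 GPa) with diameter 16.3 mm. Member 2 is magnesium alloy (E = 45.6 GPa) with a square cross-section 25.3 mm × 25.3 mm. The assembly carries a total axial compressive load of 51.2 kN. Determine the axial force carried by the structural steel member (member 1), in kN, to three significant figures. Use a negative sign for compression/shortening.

-30.3 kN

A_1 = 208.7 mm².
A_2 = 640.1 mm².
Equal strain + equilibrium ⇒ each member carries load in proportion to AE: A₁E₁ = 42360000 N, A₂E₂ = 29190000 N, ΣAE = 71550000 N.
F₁ = P·A₁E₁/ΣAE = -51200·42360000/71550000 = -30310 N.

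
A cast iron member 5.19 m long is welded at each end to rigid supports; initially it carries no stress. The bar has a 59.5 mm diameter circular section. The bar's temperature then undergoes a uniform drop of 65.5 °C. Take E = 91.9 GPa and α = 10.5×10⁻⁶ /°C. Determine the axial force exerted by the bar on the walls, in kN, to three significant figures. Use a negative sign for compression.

176 kN

Free thermal expansion αLΔT = 10.5e-6 · 5190 · -65.5 = -3.569 mm.
The walls impose strain ε = −(-3.569)/5190 = 6.8775e-04; σ = Eε = 91900 · 6.8775e-04 = 63.2 MPa.
Wall reaction R = σ·A = 63.2·2781 = 175700 N = 175.7 kN.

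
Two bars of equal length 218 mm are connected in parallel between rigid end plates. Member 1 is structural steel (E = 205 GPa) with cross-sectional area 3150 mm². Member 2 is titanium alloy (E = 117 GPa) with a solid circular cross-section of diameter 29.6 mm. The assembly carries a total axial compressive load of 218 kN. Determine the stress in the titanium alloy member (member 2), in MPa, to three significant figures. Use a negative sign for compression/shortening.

-35.1 MPa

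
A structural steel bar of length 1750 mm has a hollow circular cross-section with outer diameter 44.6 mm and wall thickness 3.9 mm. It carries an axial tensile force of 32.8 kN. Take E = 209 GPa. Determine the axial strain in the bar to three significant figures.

A = 498.7 mm².
σ = N/A = 65.78 MPa; ε = σ/E = 65.78/209000 = 3.147e-04.

3.15e-04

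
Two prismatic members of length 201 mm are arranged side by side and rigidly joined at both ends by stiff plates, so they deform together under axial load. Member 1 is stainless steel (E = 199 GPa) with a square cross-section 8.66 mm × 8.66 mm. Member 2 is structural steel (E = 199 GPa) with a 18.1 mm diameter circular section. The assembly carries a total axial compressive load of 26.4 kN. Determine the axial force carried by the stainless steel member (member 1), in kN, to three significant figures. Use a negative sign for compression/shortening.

A_1 = 75 mm².
A_2 = 257.3 mm².
Equal strain + equilibrium ⇒ each member carries load in proportion to AE: A₁E₁ = 14920000 N, A₂E₂ = 51200000 N, ΣAE = 66130000 N.
F₁ = P·A₁E₁/ΣAE = -26400·14920000/66130000 = -5958 N.

-5.96 kN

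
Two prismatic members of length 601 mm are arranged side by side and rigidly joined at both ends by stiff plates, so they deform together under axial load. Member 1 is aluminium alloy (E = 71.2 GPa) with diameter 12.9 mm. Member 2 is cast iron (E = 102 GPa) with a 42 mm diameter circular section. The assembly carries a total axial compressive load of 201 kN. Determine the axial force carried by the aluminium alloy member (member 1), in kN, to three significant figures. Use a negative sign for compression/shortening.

A_1 = 130.7 mm².
A_2 = 1385 mm².
Equal strain + equilibrium ⇒ each member carries load in proportion to AE: A₁E₁ = 9306000 N, A₂E₂ = 141300000 N, ΣAE = 150600000 N.
F₁ = P·A₁E₁/ΣAE = -201000·9306000/150600000 = -12420 N.

-12.4 kN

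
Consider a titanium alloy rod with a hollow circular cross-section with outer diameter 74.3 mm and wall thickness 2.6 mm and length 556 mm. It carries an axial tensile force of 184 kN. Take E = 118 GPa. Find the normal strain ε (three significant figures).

A = 585.7 mm².
σ = N/A = 314.2 MPa; ε = σ/E = 314.2/118000 = 2.663e-03.

0.00266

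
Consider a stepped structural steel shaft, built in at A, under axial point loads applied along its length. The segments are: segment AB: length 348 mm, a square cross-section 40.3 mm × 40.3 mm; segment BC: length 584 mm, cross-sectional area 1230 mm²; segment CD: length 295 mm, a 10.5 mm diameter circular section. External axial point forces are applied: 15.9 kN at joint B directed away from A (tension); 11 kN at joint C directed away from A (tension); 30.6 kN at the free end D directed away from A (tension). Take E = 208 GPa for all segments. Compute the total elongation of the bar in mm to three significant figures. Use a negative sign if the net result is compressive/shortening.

0.655 mm

Internal axial forces (sectioning from the free end, tension +): N_CD = 30.6 kN, N_BC = 41.6 kN, N_AB = 57.5 kN.
A_AB = 1624 mm².
A_CD = 86.59 mm².
δ_AB = 57500·348/(1624·208000) = 0.05923 mm
δ_BC = 41600·584/(1230·208000) = 0.09496 mm
δ_CD = 30600·295/(86.59·208000) = 0.5012 mm
δ = Σδ_i = 0.6554 mm.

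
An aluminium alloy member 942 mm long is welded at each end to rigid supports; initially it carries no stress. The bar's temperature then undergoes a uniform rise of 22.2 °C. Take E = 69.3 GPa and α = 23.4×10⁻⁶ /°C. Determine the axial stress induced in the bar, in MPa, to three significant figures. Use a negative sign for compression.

-36.0 MPa

Free thermal expansion αLΔT = 23.4e-6 · 942 · 22.2 = 0.4894 mm.
The walls impose strain ε = −(0.4894)/942 = -5.1948e-04; σ = Eε = 69300 · -5.1948e-04 = -36 MPa.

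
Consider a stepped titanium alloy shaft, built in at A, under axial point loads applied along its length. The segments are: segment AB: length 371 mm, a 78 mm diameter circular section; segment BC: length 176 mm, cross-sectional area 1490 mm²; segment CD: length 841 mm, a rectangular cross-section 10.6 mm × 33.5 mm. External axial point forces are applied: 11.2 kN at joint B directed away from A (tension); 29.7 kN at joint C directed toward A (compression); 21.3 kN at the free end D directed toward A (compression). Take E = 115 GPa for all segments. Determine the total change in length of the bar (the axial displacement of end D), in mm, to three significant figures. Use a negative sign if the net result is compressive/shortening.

-0.518 mm

Internal axial forces (sectioning from the free end, tension +): N_CD = -21.3 kN, N_BC = -51 kN, N_AB = -39.8 kN.
A_AB = 4778 mm².
A_CD = 355.1 mm².
δ_AB = -39800·371/(4778·115000) = -0.02687 mm
δ_BC = -51000·176/(1490·115000) = -0.05238 mm
δ_CD = -21300·841/(355.1·115000) = -0.4387 mm
δ = Σδ_i = -0.5179 mm.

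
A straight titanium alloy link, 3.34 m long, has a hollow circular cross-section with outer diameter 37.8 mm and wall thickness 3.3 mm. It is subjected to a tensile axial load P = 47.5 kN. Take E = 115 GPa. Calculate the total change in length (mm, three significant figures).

3.86 mm

A = 357.7 mm².
δ_mech = NL/(AE) = 47500·3340/(357.7·115000) = 3.857 mm.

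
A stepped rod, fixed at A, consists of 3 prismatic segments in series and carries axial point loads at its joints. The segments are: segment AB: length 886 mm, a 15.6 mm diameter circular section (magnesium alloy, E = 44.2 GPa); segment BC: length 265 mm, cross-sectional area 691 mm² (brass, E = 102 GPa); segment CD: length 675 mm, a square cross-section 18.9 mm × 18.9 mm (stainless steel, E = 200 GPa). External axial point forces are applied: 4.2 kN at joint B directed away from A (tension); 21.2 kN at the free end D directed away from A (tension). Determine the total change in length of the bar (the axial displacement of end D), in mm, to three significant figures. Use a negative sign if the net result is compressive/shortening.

Internal axial forces (sectioning from the free end, tension +): N_CD = 21.2 kN, N_BC = 21.2 kN, N_AB = 25.4 kN.
A_AB = 191.1 mm².
A_CD = 357.2 mm².
δ_AB = 25400·886/(191.1·44200) = 2.664 mm
δ_BC = 21200·265/(691·102000) = 0.07971 mm
δ_CD = 21200·675/(357.2·200000) = 0.2003 mm
δ = Σδ_i = 2.944 mm.

2.94 mm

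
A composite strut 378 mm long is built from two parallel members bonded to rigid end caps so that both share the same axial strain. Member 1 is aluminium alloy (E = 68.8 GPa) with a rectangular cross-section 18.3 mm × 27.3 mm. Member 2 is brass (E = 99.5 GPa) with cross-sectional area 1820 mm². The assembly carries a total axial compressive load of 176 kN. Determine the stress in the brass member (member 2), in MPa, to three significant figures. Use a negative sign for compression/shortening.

A_1 = 499.6 mm².
Equal strain + equilibrium ⇒ each member carries load in proportion to AE: A₁E₁ = 34370000 N, A₂E₂ = 181100000 N, ΣAE = 215500000 N.
σ₂ = P·E₂/ΣAE = -176000·99500/215500000 = -81.28 MPa.

-81.3 MPa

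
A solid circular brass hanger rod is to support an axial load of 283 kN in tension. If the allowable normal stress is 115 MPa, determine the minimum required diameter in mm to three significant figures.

Required area A ≥ P/σ_allow = 283000/115 = 2461 mm².
For a solid circular section, d ≥ √(4A/π) = 55.98 mm.

56.0 mm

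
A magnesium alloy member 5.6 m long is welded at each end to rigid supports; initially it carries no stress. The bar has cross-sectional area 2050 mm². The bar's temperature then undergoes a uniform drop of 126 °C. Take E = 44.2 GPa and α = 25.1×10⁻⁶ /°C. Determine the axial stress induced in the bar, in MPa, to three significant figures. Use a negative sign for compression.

140 MPa

Free thermal expansion αLΔT = 25.1e-6 · 5600 · -126 = -17.71 mm.
The walls impose strain ε = −(-17.71)/5600 = 3.1626e-03; σ = Eε = 44200 · 3.1626e-03 = 139.8 MPa.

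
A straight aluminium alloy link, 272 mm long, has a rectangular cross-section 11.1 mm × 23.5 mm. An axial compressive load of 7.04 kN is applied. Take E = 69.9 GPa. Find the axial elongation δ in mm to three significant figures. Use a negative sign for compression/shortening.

-0.105 mm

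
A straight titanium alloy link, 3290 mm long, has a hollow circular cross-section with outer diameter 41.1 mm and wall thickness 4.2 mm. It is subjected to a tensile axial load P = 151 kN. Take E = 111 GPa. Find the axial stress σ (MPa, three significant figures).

310 MPa

A = 486.9 mm².
σ = N/A = 151000/486.9 = 310.1 MPa.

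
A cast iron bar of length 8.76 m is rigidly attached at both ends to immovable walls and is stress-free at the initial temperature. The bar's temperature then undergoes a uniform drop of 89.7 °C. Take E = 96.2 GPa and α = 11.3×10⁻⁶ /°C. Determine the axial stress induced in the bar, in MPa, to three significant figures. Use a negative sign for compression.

97.5 MPa

Free thermal expansion αLΔT = 11.3e-6 · 8760 · -89.7 = -8.879 mm.
The walls impose strain ε = −(-8.879)/8760 = 1.0136e-03; σ = Eε = 96200 · 1.0136e-03 = 97.51 MPa.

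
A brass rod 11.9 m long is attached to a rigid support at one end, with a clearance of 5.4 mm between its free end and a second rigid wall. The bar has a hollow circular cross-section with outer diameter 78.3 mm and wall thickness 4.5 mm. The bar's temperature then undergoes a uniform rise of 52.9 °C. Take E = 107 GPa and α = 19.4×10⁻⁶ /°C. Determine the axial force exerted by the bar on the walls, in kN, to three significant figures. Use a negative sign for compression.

Free thermal expansion αLΔT = 19.4e-6 · 11900 · 52.9 = 12.21 mm.
The walls engage after the gap closes; constrained expansion = 12.21 − 5.4 = 6.812 mm.
The walls impose strain ε = −(6.812)/11900 = -5.7248e-04; σ = Eε = 107000 · -5.7248e-04 = -61.26 MPa.
Wall reaction R = σ·A = -61.26·1043 = -63910 N = -63.91 kN.

-63.9 kN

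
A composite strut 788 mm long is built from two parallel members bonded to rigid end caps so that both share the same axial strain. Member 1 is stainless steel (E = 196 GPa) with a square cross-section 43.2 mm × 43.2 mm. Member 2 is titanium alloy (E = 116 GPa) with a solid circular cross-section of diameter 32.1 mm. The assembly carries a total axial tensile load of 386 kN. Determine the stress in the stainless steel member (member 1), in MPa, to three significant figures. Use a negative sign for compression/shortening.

A_1 = 1866 mm².
A_2 = 809.3 mm².
Equal strain + equilibrium ⇒ each member carries load in proportion to AE: A₁E₁ = 365800000 N, A₂E₂ = 93880000 N, ΣAE = 459700000 N.
σ₁ = P·E₁/ΣAE = 386000·196000/459700000 = 164.6 MPa.

165 MPa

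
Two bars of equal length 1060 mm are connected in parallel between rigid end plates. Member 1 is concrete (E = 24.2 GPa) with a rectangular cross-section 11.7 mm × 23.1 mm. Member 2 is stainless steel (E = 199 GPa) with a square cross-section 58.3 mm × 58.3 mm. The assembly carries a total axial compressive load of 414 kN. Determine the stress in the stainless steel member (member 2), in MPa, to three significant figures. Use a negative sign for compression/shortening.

A_1 = 270.3 mm².
A_2 = 3399 mm².
Equal strain + equilibrium ⇒ each member carries load in proportion to AE: A₁E₁ = 6541000 N, A₂E₂ = 676400000 N, ΣAE = 682900000 N.
σ₂ = P·E₂/ΣAE = -414000·199000/682900000 = -120.6 MPa.

-121 MPa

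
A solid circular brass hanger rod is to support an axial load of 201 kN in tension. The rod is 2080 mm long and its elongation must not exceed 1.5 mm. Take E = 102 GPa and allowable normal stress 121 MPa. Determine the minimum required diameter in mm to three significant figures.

Required area A ≥ P/σ_allow = 201000/121 = 1661 mm².
For a solid circular section, d ≥ √(4A/π) = 45.99 mm.
Elongation limit: A ≥ PL/(Eδ_allow) = 201000·2080/(102000·1.5) = 2733 mm² ⇒ d ≥ 58.98 mm.
The elongation limit governs.

59.0 mm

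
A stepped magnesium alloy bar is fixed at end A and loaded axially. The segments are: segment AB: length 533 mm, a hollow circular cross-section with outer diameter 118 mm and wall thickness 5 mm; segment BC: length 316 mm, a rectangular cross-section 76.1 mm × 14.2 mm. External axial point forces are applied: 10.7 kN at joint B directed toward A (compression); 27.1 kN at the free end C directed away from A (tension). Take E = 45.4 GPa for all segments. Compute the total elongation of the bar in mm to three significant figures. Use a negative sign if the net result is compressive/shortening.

Internal axial forces (sectioning from the free end, tension +): N_BC = 27.1 kN, N_AB = 16.4 kN.
A_AB = 1775 mm².
A_BC = 1081 mm².
δ_AB = 16400·533/(1775·45400) = 0.1085 mm
δ_BC = 27100·316/(1081·45400) = 0.1746 mm
δ = Σδ_i = 0.283 mm.

0.283 mm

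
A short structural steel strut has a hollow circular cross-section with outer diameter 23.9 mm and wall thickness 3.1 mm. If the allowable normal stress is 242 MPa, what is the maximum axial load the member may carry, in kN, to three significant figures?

49.0 kN

A = 202.6 mm².
P_max = σ_allow · A = 242 · 202.6 = 49020 N = 49.02 kN.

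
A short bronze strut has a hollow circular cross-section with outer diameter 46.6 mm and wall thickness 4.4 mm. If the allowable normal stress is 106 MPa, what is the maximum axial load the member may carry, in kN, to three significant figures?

A = 583.3 mm².
P_max = σ_allow · A = 106 · 583.3 = 61830 N = 61.83 kN.

61.8 kN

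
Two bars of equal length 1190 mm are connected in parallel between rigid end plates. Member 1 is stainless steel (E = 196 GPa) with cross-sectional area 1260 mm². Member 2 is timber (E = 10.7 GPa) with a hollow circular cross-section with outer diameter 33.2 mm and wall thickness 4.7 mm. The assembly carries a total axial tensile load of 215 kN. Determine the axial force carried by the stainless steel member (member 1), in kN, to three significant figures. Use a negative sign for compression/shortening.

211 kN

A_2 = 420.8 mm².
Equal strain + equilibrium ⇒ each member carries load in proportion to AE: A₁E₁ = 247000000 N, A₂E₂ = 4503000 N, ΣAE = 251500000 N.
F₁ = P·A₁E₁/ΣAE = 215000·247000000/251500000 = 211200 N.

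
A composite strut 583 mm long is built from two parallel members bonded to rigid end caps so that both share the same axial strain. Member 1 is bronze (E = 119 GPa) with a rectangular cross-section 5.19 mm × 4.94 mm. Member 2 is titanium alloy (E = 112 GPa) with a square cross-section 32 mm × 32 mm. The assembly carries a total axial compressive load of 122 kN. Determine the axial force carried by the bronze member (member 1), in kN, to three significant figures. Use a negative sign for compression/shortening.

-3.16 kN

A_1 = 25.64 mm².
A_2 = 1024 mm².
Equal strain + equilibrium ⇒ each member carries load in proportion to AE: A₁E₁ = 3051000 N, A₂E₂ = 114700000 N, ΣAE = 117700000 N.
F₁ = P·A₁E₁/ΣAE = -122000·3051000/117700000 = -3161 N.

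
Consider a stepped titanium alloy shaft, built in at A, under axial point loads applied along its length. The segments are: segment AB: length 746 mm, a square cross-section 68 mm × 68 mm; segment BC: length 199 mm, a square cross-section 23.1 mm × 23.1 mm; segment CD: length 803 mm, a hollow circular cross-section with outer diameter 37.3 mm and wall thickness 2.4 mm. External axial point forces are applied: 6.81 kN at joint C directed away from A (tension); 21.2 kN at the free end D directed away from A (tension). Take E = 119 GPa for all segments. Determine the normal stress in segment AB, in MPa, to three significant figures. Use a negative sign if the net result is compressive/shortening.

6.06 MPa

Internal axial forces (sectioning from the free end, tension +): N_CD = 21.2 kN, N_BC = 28.01 kN, N_AB = 28.01 kN.
A_AB = 4624 mm².
σ_AB = N_AB/A_AB = 28010/4624 = 6.058 MPa.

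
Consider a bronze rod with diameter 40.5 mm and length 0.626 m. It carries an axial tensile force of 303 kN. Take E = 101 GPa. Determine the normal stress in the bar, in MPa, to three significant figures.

235 MPa

A = 1288 mm².
σ = N/A = 303000/1288 = 235.2 MPa.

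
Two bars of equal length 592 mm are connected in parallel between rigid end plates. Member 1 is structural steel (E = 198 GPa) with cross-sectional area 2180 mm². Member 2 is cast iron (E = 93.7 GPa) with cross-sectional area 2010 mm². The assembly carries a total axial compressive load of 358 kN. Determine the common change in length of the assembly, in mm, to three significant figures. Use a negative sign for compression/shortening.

-0.342 mm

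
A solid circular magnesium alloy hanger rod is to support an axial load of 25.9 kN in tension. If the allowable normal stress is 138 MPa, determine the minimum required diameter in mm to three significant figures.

15.5 mm

Required area A ≥ P/σ_allow = 25900/138 = 187.7 mm².
For a solid circular section, d ≥ √(4A/π) = 15.46 mm.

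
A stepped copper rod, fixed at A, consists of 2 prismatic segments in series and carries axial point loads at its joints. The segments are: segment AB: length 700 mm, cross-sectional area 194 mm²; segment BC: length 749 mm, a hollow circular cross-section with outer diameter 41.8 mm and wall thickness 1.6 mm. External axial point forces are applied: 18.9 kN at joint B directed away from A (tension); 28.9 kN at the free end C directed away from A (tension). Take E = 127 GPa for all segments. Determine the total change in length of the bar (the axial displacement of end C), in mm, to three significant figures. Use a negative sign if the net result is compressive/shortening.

Internal axial forces (sectioning from the free end, tension +): N_BC = 28.9 kN, N_AB = 47.8 kN.
A_BC = 202.1 mm².
δ_AB = 47800·700/(194·127000) = 1.358 mm
δ_BC = 28900·749/(202.1·127000) = 0.8435 mm
δ = Σδ_i = 2.202 mm.

2.20 mm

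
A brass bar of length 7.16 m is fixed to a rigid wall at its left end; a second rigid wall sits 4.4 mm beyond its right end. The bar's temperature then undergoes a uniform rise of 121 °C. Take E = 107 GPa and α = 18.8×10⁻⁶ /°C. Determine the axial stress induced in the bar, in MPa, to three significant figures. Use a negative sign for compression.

Free thermal expansion αLΔT = 18.8e-6 · 7160 · 121 = 16.29 mm.
The walls engage after the gap closes; constrained expansion = 16.29 − 4.4 = 11.89 mm.
The walls impose strain ε = −(11.89)/7160 = -1.6603e-03; σ = Eε = 107000 · -1.6603e-03 = -177.6 MPa.

-178 MPa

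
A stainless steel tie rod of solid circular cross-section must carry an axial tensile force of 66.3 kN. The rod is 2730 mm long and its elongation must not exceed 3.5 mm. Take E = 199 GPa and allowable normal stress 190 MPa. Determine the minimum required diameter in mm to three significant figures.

Required area A ≥ P/σ_allow = 66300/190 = 348.9 mm².
For a solid circular section, d ≥ √(4A/π) = 21.08 mm.
Elongation limit: A ≥ PL/(Eδ_allow) = 66300·2730/(199000·3.5) = 259.9 mm² ⇒ d ≥ 18.19 mm.
The stress limit governs.

21.1 mm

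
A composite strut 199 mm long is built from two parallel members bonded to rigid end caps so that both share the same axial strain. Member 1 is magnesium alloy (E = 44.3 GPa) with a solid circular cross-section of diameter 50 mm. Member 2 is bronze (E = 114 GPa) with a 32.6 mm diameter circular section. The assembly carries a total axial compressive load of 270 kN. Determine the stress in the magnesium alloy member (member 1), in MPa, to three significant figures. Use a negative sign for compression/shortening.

-65.7 MPa

A_1 = 1963 mm².
A_2 = 834.7 mm².
Equal strain + equilibrium ⇒ each member carries load in proportion to AE: A₁E₁ = 86980000 N, A₂E₂ = 95150000 N, ΣAE = 182100000 N.
σ₁ = P·E₁/ΣAE = -270000·44300/182100000 = -65.67 MPa.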